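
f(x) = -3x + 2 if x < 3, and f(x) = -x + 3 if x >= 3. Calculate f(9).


9 satisfies x >= 3
f(9) = -6

-6


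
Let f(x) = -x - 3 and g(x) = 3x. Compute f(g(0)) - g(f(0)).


6


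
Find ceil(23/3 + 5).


23/3 = 7.6667
7.6667 + 5 = 12.6667
ceil(12.6667) = 13

13


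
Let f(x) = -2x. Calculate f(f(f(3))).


f(3) = -6
f(-6) = 12
f(12) = -24

-24


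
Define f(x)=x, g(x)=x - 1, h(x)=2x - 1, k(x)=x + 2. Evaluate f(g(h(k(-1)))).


0


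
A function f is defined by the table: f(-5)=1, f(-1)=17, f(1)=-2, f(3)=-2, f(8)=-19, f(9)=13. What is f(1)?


Reading from the table at x = 1

-2


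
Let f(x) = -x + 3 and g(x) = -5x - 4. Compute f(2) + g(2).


f(2) = 1
g(2) = -14
Sum = -13

-13


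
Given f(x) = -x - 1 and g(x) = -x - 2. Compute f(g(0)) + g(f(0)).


f(g(0)) = 1
g(f(0)) = -1
Sum = 0

0


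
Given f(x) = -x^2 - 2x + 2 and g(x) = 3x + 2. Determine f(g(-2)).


-6


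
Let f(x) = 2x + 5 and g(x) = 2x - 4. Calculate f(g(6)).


g(6) = 8
f(8) = 21

21


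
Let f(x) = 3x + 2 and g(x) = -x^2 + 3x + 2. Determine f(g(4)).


g(4) = -2
f(-2) = -4

-4


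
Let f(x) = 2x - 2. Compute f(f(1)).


f(1) = 0
f(0) = -2

-2


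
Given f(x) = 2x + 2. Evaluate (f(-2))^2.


4


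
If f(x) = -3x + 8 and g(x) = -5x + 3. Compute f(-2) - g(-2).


1


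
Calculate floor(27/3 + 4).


27/3 = 9
9 + 4 = 13
floor(13) = 13

13


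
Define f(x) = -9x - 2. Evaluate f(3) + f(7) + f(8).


f(3) = -29
f(7) = -65
f(8) = -74
Sum = -168

-168


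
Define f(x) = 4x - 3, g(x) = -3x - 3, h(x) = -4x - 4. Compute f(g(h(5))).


273


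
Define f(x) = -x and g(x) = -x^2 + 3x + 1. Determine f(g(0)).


g(0) = 1
f(1) = -1

-1


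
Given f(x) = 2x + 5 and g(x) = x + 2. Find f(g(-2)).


g(-2) = 0
f(0) = 5

5


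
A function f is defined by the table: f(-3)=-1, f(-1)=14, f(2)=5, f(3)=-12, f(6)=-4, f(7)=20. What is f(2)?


Reading from the table at x = 2

5


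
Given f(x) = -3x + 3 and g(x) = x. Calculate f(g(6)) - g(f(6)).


f(g(6)) = -15
g(f(6)) = -15
Difference = 0

0


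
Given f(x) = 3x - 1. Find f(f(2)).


f(2) = 5
f(5) = 14

14


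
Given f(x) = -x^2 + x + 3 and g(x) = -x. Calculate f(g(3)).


g(3) = -3
f(-3) = (-1)*(-3)^2 + 1*(-3) + 3 = -9

-9


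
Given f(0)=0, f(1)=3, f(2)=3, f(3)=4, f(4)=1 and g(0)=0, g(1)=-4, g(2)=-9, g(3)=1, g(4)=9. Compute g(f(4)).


f(4) = 1
g(1) = -4

-4


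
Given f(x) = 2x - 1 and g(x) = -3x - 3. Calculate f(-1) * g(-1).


f(-1) = -3
g(-1) = 0
Product = 0

0


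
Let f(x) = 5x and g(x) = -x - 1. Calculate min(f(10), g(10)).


-11


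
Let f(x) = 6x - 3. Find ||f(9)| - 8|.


f(9) = 51
|51| = 51
|51 - 8| = 43

43


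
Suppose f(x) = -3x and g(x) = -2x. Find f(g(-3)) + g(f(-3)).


f(g(-3)) = -18
g(f(-3)) = -18
Sum = -36

-36


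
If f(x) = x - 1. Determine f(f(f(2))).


f(2) = 1
f(1) = 0
f(0) = -1

-1


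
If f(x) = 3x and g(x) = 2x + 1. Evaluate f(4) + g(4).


f(4) = 12
g(4) = 9
Sum = 21

21


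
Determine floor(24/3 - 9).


24/3 = 8
8 - 9 = -1
floor(-1) = -1

-1


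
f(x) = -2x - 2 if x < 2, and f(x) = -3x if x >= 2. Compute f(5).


5 satisfies x >= 2
f(5) = -15

-15


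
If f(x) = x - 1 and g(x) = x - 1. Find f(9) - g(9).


f(9) = 8
g(9) = 8
Difference = 0

0


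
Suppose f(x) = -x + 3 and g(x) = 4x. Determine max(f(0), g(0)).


f(0) = 3
g(0) = 0
max = 3

3


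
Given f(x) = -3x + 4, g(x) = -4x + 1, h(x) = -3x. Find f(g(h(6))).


-215


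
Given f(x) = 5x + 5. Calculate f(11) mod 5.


f(11) = 60
60 mod 5 = 0

0


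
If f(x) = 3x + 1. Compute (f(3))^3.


f(3) = 10
(10)^3 = 1000

1000


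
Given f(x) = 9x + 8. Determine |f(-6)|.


f(-6) = -46
|-46| = 46

46


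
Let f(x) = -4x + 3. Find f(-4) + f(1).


f(-4) = 19
f(1) = -1
Sum = 18

18


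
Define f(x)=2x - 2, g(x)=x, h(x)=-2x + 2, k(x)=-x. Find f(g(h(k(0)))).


k(0) = 0
h(0) = 2
g(2) = 2
f(2) = 2

2


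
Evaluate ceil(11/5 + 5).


8


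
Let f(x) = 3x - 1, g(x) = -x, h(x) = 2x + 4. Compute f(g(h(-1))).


h(-1) = 2
g(2) = -2
f(-2) = -7

-7


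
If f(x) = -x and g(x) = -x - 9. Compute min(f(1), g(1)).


-10


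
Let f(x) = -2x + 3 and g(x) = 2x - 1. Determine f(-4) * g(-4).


f(-4) = 11
g(-4) = -9
Product = -99

-99


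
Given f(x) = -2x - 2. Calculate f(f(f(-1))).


f(-1) = 0
f(0) = -2
f(-2) = 2

2


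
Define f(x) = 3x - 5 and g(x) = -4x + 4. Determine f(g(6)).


g(6) = -20
f(-20) = -65

-65


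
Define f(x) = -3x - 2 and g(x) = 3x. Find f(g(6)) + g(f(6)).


f(g(6)) = -56
g(f(6)) = -60
Sum = -116

-116


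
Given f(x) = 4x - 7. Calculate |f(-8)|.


f(-8) = -39
|-39| = 39

39


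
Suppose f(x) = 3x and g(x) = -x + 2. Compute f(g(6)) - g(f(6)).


f(g(6)) = -12
g(f(6)) = -16
Difference = 4

4


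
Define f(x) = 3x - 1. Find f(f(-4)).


f(-4) = -13
f(-13) = -40

-40


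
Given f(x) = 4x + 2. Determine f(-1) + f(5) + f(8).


f(-1) = -2
f(5) = 22
f(8) = 34
Sum = 54

54


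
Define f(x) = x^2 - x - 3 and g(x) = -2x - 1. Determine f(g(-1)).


g(-1) = 1
f(1) = 1*(1)^2 - 1*(1) - 3 = -3

-3


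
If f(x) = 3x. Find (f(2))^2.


f(2) = 6
(6)^2 = 36

36


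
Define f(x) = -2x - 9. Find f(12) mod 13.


f(12) = -33
-33 mod 13 = 6

6


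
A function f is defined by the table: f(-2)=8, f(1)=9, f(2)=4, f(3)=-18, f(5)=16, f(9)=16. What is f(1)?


Reading from the table at x = 1

9


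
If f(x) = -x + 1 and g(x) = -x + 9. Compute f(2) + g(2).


f(2) = -1
g(2) = 7
Sum = 6

6


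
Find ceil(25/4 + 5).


25/4 = 6.25
6.25 + 5 = 11.25
ceil(11.25) = 12

12


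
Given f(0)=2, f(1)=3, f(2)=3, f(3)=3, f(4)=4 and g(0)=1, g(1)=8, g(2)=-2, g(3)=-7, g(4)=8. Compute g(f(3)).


f(3) = 3
g(3) = -7

-7


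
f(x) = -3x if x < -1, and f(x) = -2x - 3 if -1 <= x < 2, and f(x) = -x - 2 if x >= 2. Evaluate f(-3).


-3 satisfies x < -1
f(-3) = 9

9


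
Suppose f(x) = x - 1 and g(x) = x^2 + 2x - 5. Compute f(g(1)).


g(1) = -2
f(-2) = -3

-3


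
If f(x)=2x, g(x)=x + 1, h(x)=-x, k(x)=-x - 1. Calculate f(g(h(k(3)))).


k(3) = -4
h(-4) = 4
g(4) = 5
f(5) = 10

10


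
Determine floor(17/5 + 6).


17/5 = 3.4
3.4 + 6 = 9.4
floor(9.4) = 9

9


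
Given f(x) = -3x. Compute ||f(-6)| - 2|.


f(-6) = 18
|18| = 18
|18 - 2| = 16

16


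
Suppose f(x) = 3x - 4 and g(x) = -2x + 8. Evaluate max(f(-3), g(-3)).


f(-3) = -13
g(-3) = 14
max = 14

14


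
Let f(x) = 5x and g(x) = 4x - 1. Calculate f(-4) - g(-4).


f(-4) = -20
g(-4) = -17
Difference = -3

-3


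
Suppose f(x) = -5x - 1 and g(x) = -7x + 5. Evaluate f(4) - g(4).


2


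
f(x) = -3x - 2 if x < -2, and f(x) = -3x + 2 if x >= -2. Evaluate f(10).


-28


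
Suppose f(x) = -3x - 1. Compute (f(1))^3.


-64


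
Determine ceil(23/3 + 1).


23/3 = 7.6667
7.6667 + 1 = 8.6667
ceil(8.6667) = 9

9


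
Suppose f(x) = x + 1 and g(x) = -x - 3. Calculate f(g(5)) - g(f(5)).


f(g(5)) = -7
g(f(5)) = -9
Difference = 2

2


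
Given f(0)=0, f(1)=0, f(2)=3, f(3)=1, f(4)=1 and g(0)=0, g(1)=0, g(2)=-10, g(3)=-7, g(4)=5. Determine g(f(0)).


f(0) = 0
g(0) = 0

0


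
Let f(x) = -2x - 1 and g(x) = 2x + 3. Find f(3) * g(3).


f(3) = -7
g(3) = 9
Product = -63

-63


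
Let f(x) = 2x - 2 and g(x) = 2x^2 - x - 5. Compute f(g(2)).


g(2) = 1
f(1) = 0

0


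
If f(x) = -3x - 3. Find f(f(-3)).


-21


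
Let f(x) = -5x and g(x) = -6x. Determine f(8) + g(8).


f(8) = -40
g(8) = -48
Sum = -88

-88


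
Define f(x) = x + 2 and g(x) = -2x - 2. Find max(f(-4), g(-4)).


f(-4) = -2
g(-4) = 6
max = 6

6


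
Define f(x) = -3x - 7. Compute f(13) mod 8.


f(13) = -46
-46 mod 8 = 2

2


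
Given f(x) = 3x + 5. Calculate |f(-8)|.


f(-8) = -19
|-19| = 19

19


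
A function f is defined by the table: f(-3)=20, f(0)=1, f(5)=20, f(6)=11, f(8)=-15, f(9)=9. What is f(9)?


Reading from the table at x = 9

9


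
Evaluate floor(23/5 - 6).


23/5 = 4.6
4.6 - 6 = -1.4
floor(-1.4) = -2

-2


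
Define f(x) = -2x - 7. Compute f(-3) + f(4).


f(-3) = -1
f(4) = -15
Sum = -16

-16


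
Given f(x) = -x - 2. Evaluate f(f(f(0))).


f(0) = -2
f(-2) = 0
f(0) = -2

-2


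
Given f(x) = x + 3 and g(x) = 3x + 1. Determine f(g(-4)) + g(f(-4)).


f(g(-4)) = -8
g(f(-4)) = -2
Sum = -10

-10


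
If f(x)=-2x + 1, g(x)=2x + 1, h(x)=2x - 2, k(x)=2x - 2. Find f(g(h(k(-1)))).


k(-1) = -4
h(-4) = -10
g(-10) = -19
f(-19) = 39

39


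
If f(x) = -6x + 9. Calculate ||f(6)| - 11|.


16


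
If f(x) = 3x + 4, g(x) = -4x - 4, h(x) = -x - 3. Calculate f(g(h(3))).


h(3) = -6
g(-6) = 20
f(20) = 64

64


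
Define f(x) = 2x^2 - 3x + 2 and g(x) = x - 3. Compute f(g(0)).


g(0) = -3
f(-3) = 2*(-3)^2 - 3*(-3) + 2 = 29

29


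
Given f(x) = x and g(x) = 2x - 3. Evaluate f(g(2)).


1


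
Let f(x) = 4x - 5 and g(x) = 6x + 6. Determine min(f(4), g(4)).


f(4) = 11
g(4) = 30
min = 11

11


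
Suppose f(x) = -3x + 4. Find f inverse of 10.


Solve -3x + 4 = 10
x = (10 - 4) / (-3) = -2

-2


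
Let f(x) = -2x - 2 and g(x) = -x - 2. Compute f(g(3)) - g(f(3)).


2


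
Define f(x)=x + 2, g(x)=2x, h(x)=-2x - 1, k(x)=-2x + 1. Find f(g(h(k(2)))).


12


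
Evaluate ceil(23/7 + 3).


23/7 = 3.2857
3.2857 + 3 = 6.2857
ceil(6.2857) = 7

7


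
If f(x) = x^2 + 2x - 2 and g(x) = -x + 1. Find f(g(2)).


g(2) = -1
f(-1) = 1*(-1)^2 + 2*(-1) - 2 = -3

-3


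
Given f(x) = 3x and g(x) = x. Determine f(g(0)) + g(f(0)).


f(g(0)) = 0
g(f(0)) = 0
Sum = 0

0


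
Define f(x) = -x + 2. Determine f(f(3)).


f(3) = -1
f(-1) = 3

3


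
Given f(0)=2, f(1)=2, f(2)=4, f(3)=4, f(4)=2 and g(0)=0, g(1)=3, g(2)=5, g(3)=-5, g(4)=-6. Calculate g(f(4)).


5


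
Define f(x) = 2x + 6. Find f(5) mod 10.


6


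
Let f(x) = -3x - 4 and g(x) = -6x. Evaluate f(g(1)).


g(1) = -6
f(-6) = 14

14


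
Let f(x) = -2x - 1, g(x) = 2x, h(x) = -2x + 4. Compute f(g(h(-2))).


-33


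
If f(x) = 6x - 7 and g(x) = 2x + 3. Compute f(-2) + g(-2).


-20


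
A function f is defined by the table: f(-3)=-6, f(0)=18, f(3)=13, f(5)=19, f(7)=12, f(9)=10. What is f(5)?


Reading from the table at x = 5

19


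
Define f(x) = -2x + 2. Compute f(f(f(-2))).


f(-2) = 6
f(6) = -10
f(-10) = 22

22


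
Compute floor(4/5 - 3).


4/5 = 0.8
0.8 - 3 = -2.2
floor(-2.2) = -3

-3


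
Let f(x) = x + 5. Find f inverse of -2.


Solve x + 5 = -2
x = (-2 - 5) / 1 = -7

-7


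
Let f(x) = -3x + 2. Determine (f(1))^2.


1


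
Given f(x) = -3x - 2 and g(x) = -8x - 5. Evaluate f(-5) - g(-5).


f(-5) = 13
g(-5) = 35
Difference = -22

-22


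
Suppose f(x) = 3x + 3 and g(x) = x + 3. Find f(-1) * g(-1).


f(-1) = 0
g(-1) = 2
Product = 0

0


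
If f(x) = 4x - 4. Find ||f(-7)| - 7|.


f(-7) = -32
|-32| = 32
|32 - 7| = 25

25


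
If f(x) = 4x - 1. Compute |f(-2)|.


f(-2) = -9
|-9| = 9

9


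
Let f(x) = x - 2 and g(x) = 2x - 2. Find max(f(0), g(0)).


f(0) = -2
g(0) = -2
max = -2

-2


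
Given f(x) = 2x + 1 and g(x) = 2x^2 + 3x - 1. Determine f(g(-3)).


g(-3) = 8
f(8) = 17

17


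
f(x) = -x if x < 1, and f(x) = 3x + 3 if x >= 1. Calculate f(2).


2 satisfies x >= 1
f(2) = 9

9


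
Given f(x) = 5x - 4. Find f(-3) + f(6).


f(-3) = -19
f(6) = 26
Sum = 7

7


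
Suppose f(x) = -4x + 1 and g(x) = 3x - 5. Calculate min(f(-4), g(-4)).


f(-4) = 17
g(-4) = -17
min = -17

-17


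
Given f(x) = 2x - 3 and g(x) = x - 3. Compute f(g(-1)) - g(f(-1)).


f(g(-1)) = -11
g(f(-1)) = -8
Difference = -3

-3


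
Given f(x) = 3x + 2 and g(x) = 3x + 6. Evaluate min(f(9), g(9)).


f(9) = 29
g(9) = 33
min = 29

29


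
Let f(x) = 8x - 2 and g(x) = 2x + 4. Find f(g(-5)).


g(-5) = -6
f(-6) = -50

-50


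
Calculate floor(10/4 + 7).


10/4 = 2.5
2.5 + 7 = 9.5
floor(9.5) = 9

9


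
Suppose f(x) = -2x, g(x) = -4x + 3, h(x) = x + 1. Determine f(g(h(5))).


h(5) = 6
g(6) = -21
f(-21) = 42

42


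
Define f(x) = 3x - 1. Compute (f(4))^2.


f(4) = 11
(11)^2 = 121

121


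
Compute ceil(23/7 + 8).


23/7 = 3.2857
3.2857 + 8 = 11.2857
ceil(11.2857) = 12

12


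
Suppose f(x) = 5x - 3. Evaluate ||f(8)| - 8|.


f(8) = 37
|37| = 37
|37 - 8| = 29

29


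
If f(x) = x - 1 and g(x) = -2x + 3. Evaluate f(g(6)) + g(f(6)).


-17


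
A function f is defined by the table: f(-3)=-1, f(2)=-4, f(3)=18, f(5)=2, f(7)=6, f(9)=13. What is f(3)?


Reading from the table at x = 3

18


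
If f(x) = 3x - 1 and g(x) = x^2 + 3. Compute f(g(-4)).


56


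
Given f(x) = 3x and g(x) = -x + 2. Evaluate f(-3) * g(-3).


f(-3) = -9
g(-3) = 5
Product = -45

-45


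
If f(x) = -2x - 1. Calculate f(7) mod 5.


f(7) = -15
-15 mod 5 = 0

0


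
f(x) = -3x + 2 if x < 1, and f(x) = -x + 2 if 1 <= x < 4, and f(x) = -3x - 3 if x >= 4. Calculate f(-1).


-1 satisfies x < 1
f(-1) = 5

5


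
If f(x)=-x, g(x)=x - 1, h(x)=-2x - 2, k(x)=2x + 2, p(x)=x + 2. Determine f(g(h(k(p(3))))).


p(3) = 5
k(5) = 12
h(12) = -26
g(-26) = -27
f(-27) = 27

27


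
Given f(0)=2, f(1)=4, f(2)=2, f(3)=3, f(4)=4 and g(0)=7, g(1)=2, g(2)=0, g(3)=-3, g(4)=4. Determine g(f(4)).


f(4) = 4
g(4) = 4

4


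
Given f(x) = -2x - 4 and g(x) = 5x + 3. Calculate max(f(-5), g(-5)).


f(-5) = 6
g(-5) = -22
max = 6

6


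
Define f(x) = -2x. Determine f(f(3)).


f(3) = -6
f(-6) = 12

12


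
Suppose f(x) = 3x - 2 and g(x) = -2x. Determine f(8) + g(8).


f(8) = 22
g(8) = -16
Sum = 6

6


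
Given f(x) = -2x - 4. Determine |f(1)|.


f(1) = -6
|-6| = 6

6


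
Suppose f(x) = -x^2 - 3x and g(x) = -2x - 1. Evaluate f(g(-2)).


g(-2) = 3
f(3) = (-1)*(3)^2 - 3*(3) = -18

-18


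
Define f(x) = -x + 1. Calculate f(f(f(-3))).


f(-3) = 4
f(4) = -3
f(-3) = 4

4


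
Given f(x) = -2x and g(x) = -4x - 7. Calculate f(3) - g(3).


f(3) = -6
g(3) = -19
Difference = 13

13


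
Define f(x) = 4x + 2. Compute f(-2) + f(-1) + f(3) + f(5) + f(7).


f(-2) = -6
f(-1) = -2
f(3) = 14
f(5) = 22
f(7) = 30
Sum = 58

58


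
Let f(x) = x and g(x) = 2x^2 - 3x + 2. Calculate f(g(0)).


g(0) = 2
f(2) = 2

2


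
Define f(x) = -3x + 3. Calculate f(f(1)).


3


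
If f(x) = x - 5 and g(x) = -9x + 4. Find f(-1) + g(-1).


f(-1) = -6
g(-1) = 13
Sum = 7

7


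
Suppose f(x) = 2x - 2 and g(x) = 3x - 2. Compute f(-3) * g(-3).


f(-3) = -8
g(-3) = -11
Product = 88

88


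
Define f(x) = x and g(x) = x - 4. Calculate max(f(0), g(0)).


0


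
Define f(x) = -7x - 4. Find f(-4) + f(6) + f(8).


f(-4) = 24
f(6) = -46
f(8) = -60
Sum = -82

-82


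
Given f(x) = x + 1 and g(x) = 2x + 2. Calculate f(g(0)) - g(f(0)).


f(g(0)) = 3
g(f(0)) = 4
Difference = -1

-1


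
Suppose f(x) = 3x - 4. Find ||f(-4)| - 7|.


f(-4) = -16
|-16| = 16
|16 - 7| = 9

9


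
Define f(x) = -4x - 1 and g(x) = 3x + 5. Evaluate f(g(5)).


g(5) = 20
f(20) = -81

-81


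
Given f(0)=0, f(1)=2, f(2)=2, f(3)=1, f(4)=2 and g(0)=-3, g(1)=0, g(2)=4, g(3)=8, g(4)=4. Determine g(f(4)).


f(4) = 2
g(2) = 4

4


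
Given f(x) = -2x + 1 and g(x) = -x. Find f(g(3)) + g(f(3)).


12


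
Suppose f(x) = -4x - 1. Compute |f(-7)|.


f(-7) = 27
|27| = 27

27


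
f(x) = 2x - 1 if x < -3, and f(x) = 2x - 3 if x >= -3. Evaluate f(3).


3 satisfies x >= -3
f(3) = 3

3


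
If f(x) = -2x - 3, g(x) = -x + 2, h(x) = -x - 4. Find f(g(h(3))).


h(3) = -7
g(-7) = 9
f(9) = -21

-21


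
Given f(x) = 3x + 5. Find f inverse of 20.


5


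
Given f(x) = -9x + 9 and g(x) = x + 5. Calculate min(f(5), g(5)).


f(5) = -36
g(5) = 10
min = -36

-36


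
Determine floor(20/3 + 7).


20/3 = 6.6667
6.6667 + 7 = 13.6667
floor(13.6667) = 13

13


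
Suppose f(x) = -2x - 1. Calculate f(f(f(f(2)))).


f(2) = -5
f(-5) = 9
f(9) = -19
f(-19) = 37

37


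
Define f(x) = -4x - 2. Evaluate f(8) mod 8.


f(8) = -34
-34 mod 8 = 6

6


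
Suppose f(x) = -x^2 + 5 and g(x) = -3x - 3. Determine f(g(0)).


g(0) = -3
f(-3) = (-1)*(-3)^2 + 5 = -4

-4


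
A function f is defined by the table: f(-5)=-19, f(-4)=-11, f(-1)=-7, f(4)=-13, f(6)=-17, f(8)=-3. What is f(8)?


Reading from the table at x = 8

-3


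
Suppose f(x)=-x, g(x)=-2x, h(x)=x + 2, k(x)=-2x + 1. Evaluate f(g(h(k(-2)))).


k(-2) = 5
h(5) = 7
g(7) = -14
f(-14) = 14

14


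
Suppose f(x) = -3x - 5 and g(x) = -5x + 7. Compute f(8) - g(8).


f(8) = -29
g(8) = -33
Difference = 4

4


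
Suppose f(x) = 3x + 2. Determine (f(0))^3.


8


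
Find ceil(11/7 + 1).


11/7 = 1.5714
1.5714 + 1 = 2.5714
ceil(2.5714) = 3

3


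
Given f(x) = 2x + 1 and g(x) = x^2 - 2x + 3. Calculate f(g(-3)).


g(-3) = 18
f(18) = 37

37


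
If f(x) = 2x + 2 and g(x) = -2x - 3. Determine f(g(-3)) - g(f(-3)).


f(g(-3)) = 8
g(f(-3)) = 5
Difference = 3

3


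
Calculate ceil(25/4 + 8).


25/4 = 6.25
6.25 + 8 = 14.25
ceil(14.25) = 15

15


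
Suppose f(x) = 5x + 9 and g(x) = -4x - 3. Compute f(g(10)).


g(10) = -43
f(-43) = -206

-206


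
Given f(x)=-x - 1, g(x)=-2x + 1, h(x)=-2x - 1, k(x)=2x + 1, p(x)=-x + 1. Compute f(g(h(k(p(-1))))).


p(-1) = 2
k(2) = 5
h(5) = -11
g(-11) = 23
f(23) = -24

-24


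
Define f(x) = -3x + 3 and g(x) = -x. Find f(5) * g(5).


f(5) = -12
g(5) = -5
Product = 60

60


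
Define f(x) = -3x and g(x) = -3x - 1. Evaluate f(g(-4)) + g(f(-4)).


f(g(-4)) = -33
g(f(-4)) = -37
Sum = -70

-70


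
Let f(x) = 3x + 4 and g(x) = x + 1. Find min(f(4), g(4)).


f(4) = 16
g(4) = 5
min = 5

5


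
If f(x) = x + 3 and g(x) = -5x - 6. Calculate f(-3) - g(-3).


f(-3) = 0
g(-3) = 9
Difference = -9

-9


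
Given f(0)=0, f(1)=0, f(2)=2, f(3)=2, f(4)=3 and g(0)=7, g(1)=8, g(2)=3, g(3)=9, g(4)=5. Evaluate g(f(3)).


f(3) = 2
g(2) = 3

3


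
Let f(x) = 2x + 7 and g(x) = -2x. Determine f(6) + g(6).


f(6) = 19
g(6) = -12
Sum = 7

7


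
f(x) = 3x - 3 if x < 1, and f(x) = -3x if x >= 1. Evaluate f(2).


2 satisfies x >= 1
f(2) = -6

-6


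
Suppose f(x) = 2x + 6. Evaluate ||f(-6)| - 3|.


f(-6) = -6
|-6| = 6
|6 - 3| = 3

3


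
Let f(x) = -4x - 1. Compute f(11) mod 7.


f(11) = -45
-45 mod 7 = 4

4


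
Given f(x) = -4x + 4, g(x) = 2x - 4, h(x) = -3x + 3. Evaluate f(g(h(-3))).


-76


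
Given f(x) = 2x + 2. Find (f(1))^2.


f(1) = 4
(4)^2 = 16

16


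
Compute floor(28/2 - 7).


28/2 = 14
14 - 7 = 7
floor(7) = 7

7


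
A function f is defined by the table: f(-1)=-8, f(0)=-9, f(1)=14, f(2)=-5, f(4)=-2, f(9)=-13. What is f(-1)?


Reading from the table at x = -1

-8


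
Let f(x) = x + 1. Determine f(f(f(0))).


f(0) = 1
f(1) = 2
f(2) = 3

3


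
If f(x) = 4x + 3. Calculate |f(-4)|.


f(-4) = -13
|-13| = 13

13


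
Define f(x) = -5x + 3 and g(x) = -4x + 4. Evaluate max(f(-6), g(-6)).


33


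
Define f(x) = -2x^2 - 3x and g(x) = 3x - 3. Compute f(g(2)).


g(2) = 3
f(3) = (-2)*(3)^2 - 3*(3) = -27

-27


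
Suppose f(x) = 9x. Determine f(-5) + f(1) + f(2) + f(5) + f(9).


f(-5) = -45
f(1) = 9
f(2) = 18
f(5) = 45
f(9) = 81
Sum = 108

108


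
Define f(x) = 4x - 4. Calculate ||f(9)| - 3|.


f(9) = 32
|32| = 32
|32 - 3| = 29

29


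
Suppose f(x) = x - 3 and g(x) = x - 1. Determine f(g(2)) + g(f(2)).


f(g(2)) = -2
g(f(2)) = -2
Sum = -4

-4


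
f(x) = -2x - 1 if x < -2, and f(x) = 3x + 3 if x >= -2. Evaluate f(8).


8 satisfies x >= -2
f(8) = 27

27


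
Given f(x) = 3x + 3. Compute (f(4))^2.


f(4) = 15
(15)^2 = 225

225


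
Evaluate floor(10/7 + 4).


5


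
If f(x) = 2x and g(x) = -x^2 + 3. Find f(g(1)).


g(1) = 2
f(2) = 4

4


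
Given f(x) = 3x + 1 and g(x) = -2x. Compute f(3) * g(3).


f(3) = 10
g(3) = -6
Product = -60

-60


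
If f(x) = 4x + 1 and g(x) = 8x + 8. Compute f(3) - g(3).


f(3) = 13
g(3) = 32
Difference = -19

-19


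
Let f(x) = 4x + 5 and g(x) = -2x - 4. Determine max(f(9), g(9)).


41


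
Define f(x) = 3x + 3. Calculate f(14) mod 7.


f(14) = 45
45 mod 7 = 3

3


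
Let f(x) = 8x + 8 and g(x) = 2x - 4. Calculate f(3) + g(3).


f(3) = 32
g(3) = 2
Sum = 34

34


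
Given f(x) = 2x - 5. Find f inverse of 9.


Solve 2x - 5 = 9
x = (9 + 5) / 2 = 7

7


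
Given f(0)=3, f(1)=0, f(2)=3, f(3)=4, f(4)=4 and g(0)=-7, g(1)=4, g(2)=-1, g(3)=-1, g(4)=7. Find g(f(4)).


f(4) = 4
g(4) = 7

7


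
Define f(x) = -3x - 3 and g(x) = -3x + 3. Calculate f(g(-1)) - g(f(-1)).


f(g(-1)) = -21
g(f(-1)) = 3
Difference = -24

-24


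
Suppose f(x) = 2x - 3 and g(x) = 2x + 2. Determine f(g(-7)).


g(-7) = -12
f(-12) = -27

-27


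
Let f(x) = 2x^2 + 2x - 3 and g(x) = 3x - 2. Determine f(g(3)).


109


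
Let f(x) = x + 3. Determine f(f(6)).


f(6) = 9
f(9) = 12

12


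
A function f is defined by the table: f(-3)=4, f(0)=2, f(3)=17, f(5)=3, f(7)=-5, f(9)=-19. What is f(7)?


Reading from the table at x = 7

-5


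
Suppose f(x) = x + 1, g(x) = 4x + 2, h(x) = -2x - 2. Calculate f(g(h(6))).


h(6) = -14
g(-14) = -54
f(-54) = -53

-53


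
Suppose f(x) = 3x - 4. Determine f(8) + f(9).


f(8) = 20
f(9) = 23
Sum = 43

43


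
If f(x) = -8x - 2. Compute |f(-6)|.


f(-6) = 46
|46| = 46

46


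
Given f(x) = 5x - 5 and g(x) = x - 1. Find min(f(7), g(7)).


f(7) = 30
g(7) = 6
min = 6

6


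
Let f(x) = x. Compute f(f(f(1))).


f(1) = 1
f(1) = 1
f(1) = 1

1


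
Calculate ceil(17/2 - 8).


17/2 = 8.5
8.5 - 8 = 0.5
ceil(0.5) = 1

1


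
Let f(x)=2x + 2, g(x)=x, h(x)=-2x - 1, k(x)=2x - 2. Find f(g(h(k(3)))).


k(3) = 4
h(4) = -9
g(-9) = -9
f(-9) = -16

-16


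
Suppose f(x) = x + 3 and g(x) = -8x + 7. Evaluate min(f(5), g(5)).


f(5) = 8
g(5) = -33
min = -33

-33


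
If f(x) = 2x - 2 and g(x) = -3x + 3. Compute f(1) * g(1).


f(1) = 0
g(1) = 0
Product = 0

0


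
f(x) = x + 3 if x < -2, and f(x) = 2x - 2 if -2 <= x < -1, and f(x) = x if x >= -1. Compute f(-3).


-3 satisfies x < -2
f(-3) = 0

0


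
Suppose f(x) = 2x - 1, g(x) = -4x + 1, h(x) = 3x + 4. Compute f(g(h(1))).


-55


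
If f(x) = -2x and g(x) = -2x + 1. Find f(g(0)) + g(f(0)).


-1


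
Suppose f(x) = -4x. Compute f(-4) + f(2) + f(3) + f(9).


f(-4) = 16
f(2) = -8
f(3) = -12
f(9) = -36
Sum = -40

-40


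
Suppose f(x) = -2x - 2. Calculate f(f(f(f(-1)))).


f(-1) = 0
f(0) = -2
f(-2) = 2
f(2) = -6

-6


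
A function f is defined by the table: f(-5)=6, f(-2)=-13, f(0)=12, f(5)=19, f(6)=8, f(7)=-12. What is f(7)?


Reading from the table at x = 7

-12


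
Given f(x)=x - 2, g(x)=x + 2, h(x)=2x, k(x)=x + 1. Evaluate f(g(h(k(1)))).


k(1) = 2
h(2) = 4
g(4) = 6
f(6) = 4

4


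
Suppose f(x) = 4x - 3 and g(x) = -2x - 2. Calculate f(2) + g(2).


f(2) = 5
g(2) = -6
Sum = -1

-1


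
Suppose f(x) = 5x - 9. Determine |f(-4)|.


f(-4) = -29
|-29| = 29

29


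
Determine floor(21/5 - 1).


21/5 = 4.2
4.2 - 1 = 3.2
floor(3.2) = 3

3


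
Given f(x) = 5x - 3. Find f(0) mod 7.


f(0) = -3
-3 mod 7 = 4

4


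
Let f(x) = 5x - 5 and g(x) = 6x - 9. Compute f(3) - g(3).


f(3) = 10
g(3) = 9
Difference = 1

1


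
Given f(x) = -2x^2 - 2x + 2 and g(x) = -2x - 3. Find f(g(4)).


g(4) = -11
f(-11) = (-2)*(-11)^2 - 2*(-11) + 2 = -218

-218


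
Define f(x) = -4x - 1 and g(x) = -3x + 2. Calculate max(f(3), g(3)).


-7


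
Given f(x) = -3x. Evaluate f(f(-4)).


-36


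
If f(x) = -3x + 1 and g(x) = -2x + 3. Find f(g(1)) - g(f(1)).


f(g(1)) = -2
g(f(1)) = 7
Difference = -9

-9


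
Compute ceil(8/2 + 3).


8/2 = 4
4 + 3 = 7
ceil(7) = 7

7


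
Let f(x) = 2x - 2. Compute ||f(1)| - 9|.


f(1) = 0
|0| = 0
|0 - 9| = 9

9


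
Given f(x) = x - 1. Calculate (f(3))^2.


f(3) = 2
(2)^2 = 4

4


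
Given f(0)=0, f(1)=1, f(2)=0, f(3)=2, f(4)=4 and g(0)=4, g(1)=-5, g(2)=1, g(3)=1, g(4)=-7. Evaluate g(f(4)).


f(4) = 4
g(4) = -7

-7


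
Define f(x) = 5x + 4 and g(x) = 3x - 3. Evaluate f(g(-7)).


g(-7) = -24
f(-24) = -116

-116


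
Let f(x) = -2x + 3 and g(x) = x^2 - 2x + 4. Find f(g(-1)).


-11


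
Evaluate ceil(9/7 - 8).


9/7 = 1.2857
1.2857 - 8 = -6.7143
ceil(-6.7143) = -6

-6


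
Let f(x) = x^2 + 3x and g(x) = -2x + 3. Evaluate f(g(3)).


g(3) = -3
f(-3) = 1*(-3)^2 + 3*(-3) = 0

0


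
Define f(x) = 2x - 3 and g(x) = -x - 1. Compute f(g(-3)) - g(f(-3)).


f(g(-3)) = 1
g(f(-3)) = 8
Difference = -7

-7


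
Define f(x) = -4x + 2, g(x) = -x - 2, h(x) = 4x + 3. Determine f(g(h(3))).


h(3) = 15
g(15) = -17
f(-17) = 70

70


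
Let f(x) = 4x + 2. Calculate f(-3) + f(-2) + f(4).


f(-3) = -10
f(-2) = -6
f(4) = 18
Sum = 2

2


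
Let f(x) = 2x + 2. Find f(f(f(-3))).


f(-3) = -4
f(-4) = -6
f(-6) = -10

-10


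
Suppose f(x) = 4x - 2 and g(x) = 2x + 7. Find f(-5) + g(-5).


-25


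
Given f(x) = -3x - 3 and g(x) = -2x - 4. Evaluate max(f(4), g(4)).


f(4) = -15
g(4) = -12
max = -12

-12


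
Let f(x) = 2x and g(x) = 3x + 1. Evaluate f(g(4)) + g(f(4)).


f(g(4)) = 26
g(f(4)) = 25
Sum = 51

51


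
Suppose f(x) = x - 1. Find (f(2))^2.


f(2) = 1
(1)^2 = 1

1


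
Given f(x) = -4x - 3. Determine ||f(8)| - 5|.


f(8) = -35
|-35| = 35
|35 - 5| = 30

30


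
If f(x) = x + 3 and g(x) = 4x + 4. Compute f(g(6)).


g(6) = 28
f(28) = 31

31


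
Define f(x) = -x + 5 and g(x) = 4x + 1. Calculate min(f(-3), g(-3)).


-11


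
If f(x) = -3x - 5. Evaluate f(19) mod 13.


f(19) = -62
-62 mod 13 = 3

3


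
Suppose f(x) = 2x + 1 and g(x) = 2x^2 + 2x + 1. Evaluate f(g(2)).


g(2) = 13
f(13) = 27

27


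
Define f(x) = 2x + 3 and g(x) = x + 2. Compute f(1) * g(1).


f(1) = 5
g(1) = 3
Product = 15

15


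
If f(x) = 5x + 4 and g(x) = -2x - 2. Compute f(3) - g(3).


f(3) = 19
g(3) = -8
Difference = 27

27


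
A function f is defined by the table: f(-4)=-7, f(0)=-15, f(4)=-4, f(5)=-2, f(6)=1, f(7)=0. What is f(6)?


Reading from the table at x = 6

1


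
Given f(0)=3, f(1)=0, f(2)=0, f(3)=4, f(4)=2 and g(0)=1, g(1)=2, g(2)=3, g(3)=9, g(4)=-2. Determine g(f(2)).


f(2) = 0
g(0) = 1

1


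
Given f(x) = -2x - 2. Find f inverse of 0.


Solve -2x - 2 = 0
x = (0 + 2) / (-2) = -1

-1


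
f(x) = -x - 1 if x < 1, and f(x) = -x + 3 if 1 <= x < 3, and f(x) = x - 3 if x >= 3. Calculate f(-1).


-1 satisfies x < 1
f(-1) = 0

0


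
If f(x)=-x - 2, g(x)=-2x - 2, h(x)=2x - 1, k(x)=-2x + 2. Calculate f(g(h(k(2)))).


k(2) = -2
h(-2) = -5
g(-5) = 8
f(8) = -10

-10


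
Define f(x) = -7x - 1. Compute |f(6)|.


43


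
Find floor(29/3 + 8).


29/3 = 9.6667
9.6667 + 8 = 17.6667
floor(17.6667) = 17

17


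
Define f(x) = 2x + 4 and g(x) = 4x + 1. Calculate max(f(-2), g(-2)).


f(-2) = 0
g(-2) = -7
max = 0

0


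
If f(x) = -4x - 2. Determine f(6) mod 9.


f(6) = -26
-26 mod 9 = 1

1


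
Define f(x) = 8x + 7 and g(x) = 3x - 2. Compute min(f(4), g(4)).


f(4) = 39
g(4) = 10
min = 10

10


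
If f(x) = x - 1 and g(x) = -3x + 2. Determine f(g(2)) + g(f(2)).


f(g(2)) = -5
g(f(2)) = -1
Sum = -6

-6


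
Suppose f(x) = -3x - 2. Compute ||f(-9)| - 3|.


f(-9) = 25
|25| = 25
|25 - 3| = 22

22


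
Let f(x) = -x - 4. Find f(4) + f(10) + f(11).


f(4) = -8
f(10) = -14
f(11) = -15
Sum = -37

-37


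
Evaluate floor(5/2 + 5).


7


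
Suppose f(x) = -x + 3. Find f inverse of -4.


7


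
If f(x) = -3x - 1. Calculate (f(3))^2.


f(3) = -10
(-10)^2 = 100

100


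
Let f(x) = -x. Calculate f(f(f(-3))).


f(-3) = 3
f(3) = -3
f(-3) = 3

3


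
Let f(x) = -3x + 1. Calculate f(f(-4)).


f(-4) = 13
f(13) = -38

-38


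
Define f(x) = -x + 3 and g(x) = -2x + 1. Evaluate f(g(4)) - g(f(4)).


f(g(4)) = 10
g(f(4)) = 3
Difference = 7

7


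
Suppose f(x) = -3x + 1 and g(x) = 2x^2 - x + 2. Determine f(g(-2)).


g(-2) = 12
f(12) = -35

-35


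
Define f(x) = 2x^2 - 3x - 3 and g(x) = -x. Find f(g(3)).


24


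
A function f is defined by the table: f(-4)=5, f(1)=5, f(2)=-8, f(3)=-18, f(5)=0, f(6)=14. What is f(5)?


Reading from the table at x = 5

0


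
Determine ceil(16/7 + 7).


16/7 = 2.2857
2.2857 + 7 = 9.2857
ceil(9.2857) = 10

10


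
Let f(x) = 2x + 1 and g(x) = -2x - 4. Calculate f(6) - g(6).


f(6) = 13
g(6) = -16
Difference = 29

29


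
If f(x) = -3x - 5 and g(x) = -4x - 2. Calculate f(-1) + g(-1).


f(-1) = -2
g(-1) = 2
Sum = 0

0


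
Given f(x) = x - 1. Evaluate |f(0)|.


1


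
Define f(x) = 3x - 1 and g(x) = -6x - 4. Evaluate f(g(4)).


g(4) = -28
f(-28) = -85

-85


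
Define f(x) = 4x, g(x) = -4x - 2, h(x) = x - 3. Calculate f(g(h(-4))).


h(-4) = -7
g(-7) = 26
f(26) = 104

104


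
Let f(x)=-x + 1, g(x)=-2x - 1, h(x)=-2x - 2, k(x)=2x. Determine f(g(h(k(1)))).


k(1) = 2
h(2) = -6
g(-6) = 11
f(11) = -10

-10


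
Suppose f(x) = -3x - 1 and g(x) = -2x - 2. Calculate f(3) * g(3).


f(3) = -10
g(3) = -8
Product = 80

80


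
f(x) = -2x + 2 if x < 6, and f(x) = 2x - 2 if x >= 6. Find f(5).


5 satisfies x < 6
f(5) = -8

-8


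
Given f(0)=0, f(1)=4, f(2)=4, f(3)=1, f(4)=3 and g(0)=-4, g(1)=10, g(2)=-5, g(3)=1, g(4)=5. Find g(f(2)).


f(2) = 4
g(4) = 5

5


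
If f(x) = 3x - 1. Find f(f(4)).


f(4) = 11
f(11) = 32

32


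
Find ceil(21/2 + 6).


21/2 = 10.5
10.5 + 6 = 16.5
ceil(16.5) = 17

17


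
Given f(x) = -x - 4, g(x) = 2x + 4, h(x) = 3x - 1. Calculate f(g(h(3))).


h(3) = 8
g(8) = 20
f(20) = -24

-24


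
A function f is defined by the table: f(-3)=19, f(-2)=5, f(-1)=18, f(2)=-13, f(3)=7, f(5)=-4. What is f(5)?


Reading from the table at x = 5

-4


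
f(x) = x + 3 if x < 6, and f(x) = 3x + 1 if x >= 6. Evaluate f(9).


9 satisfies x >= 6
f(9) = 28

28


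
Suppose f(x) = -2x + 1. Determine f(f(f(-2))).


19


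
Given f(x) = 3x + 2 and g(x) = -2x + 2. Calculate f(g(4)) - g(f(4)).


f(g(4)) = -16
g(f(4)) = -26
Difference = 10

10


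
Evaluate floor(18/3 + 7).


18/3 = 6
6 + 7 = 13
floor(13) = 13

13


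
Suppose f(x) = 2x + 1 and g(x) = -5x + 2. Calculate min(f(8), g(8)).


f(8) = 17
g(8) = -38
min = -38

-38


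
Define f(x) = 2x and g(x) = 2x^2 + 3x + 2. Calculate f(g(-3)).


g(-3) = 11
f(11) = 22

22


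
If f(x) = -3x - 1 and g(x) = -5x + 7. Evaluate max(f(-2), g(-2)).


f(-2) = 5
g(-2) = 17
max = 17

17


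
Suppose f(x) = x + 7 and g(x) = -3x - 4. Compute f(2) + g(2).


f(2) = 9
g(2) = -10
Sum = -1

-1


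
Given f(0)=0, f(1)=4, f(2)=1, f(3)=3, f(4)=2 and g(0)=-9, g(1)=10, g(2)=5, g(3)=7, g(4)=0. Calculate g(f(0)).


f(0) = 0
g(0) = -9

-9


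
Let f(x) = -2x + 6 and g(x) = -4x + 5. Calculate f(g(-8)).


g(-8) = 37
f(37) = -68

-68


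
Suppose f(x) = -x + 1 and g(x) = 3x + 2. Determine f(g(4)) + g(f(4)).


f(g(4)) = -13
g(f(4)) = -7
Sum = -20

-20


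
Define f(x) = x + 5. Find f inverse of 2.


Solve x + 5 = 2
x = (2 - 5) / 1 = -3

-3


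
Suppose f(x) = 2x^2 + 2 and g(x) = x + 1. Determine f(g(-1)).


g(-1) = 0
f(0) = 2*(0)^2 + 2 = 2

2


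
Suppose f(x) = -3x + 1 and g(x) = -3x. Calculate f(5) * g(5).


f(5) = -14
g(5) = -15
Product = 210

210


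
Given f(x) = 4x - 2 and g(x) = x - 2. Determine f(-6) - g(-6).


f(-6) = -26
g(-6) = -8
Difference = -18

-18


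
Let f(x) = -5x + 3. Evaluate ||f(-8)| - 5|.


f(-8) = 43
|43| = 43
|43 - 5| = 38

38


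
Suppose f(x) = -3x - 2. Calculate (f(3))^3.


-1331


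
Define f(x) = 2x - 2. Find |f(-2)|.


f(-2) = -6
|-6| = 6

6


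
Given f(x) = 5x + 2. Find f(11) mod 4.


f(11) = 57
57 mod 4 = 1

1


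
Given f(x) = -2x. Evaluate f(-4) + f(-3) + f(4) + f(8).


-10


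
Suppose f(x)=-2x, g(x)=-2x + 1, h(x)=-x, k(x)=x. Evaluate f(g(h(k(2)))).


k(2) = 2
h(2) = -2
g(-2) = 5
f(5) = -10

-10


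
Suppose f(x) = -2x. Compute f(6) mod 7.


f(6) = -12
-12 mod 7 = 2

2


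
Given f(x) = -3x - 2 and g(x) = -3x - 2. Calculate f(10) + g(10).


f(10) = -32
g(10) = -32
Sum = -64

-64


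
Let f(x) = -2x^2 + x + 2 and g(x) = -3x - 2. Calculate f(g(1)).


-53


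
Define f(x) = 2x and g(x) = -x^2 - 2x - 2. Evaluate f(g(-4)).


g(-4) = -10
f(-10) = -20

-20


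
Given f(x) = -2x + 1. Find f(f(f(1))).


f(1) = -1
f(-1) = 3
f(3) = -5

-5


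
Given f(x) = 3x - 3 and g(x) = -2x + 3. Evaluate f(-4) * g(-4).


f(-4) = -15
g(-4) = 11
Product = -165

-165


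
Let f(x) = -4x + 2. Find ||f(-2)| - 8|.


f(-2) = 10
|10| = 10
|10 - 8| = 2

2


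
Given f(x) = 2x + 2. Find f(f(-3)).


f(-3) = -4
f(-4) = -6

-6


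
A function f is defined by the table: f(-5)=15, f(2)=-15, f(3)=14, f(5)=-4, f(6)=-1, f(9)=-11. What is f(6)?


-1


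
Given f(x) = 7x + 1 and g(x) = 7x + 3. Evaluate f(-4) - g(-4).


f(-4) = -27
g(-4) = -25
Difference = -2

-2


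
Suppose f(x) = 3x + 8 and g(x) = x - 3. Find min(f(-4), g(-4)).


f(-4) = -4
g(-4) = -7
min = -7

-7


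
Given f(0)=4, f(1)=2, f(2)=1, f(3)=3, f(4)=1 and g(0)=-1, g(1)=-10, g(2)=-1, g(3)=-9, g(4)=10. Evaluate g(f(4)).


f(4) = 1
g(1) = -10

-10


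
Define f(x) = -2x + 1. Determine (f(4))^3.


-343


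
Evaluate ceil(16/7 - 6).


16/7 = 2.2857
2.2857 - 6 = -3.7143
ceil(-3.7143) = -3

-3


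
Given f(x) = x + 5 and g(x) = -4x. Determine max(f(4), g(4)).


f(4) = 9
g(4) = -16
max = 9

9


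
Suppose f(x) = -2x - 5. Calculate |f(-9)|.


f(-9) = 13
|13| = 13

13


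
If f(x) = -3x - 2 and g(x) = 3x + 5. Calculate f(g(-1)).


g(-1) = 2
f(2) = -8

-8


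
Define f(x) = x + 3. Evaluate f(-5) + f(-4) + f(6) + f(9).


f(-5) = -2
f(-4) = -1
f(6) = 9
f(9) = 12
Sum = 18

18


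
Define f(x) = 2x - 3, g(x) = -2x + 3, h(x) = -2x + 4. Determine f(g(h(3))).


11


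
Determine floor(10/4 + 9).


10/4 = 2.5
2.5 + 9 = 11.5
floor(11.5) = 11

11


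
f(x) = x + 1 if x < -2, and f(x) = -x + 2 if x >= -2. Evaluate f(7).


7 satisfies x >= -2
f(7) = -5

-5


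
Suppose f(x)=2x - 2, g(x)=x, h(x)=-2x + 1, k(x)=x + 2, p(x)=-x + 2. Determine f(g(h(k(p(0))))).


p(0) = 2
k(2) = 4
h(4) = -7
g(-7) = -7
f(-7) = -16

-16


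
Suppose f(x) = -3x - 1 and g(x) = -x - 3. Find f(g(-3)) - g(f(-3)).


f(g(-3)) = -1
g(f(-3)) = -11
Difference = 10

10


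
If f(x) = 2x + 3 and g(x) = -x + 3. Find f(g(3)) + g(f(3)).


-3


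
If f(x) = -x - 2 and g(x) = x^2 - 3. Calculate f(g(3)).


-8


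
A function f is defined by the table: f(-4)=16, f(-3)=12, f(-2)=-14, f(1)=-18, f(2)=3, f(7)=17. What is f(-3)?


Reading from the table at x = -3

12


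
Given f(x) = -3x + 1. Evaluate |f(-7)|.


f(-7) = 22
|22| = 22

22


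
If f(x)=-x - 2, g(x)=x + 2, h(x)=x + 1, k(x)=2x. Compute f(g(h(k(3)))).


k(3) = 6
h(6) = 7
g(7) = 9
f(9) = -11

-11


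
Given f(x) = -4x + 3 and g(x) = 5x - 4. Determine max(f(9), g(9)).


f(9) = -33
g(9) = 41
max = 41

41


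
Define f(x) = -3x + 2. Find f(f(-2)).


f(-2) = 8
f(8) = -22

-22


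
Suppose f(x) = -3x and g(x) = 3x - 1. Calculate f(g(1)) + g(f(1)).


-16


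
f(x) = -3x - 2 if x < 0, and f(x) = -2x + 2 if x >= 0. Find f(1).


0


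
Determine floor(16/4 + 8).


16/4 = 4
4 + 8 = 12
floor(12) = 12

12


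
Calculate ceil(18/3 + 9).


18/3 = 6
6 + 9 = 15
ceil(15) = 15

15


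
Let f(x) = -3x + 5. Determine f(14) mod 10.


f(14) = -37
-37 mod 10 = 3

3


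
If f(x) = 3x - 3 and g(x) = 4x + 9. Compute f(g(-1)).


12


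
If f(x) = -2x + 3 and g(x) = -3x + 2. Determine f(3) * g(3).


f(3) = -3
g(3) = -7
Product = 21

21


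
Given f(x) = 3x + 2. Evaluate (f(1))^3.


f(1) = 5
(5)^3 = 125

125


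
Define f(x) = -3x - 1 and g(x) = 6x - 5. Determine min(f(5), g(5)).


-16


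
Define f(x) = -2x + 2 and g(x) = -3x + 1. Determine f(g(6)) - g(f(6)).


5


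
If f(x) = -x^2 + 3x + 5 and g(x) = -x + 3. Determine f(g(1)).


g(1) = 2
f(2) = (-1)*(2)^2 + 3*(2) + 5 = 7

7


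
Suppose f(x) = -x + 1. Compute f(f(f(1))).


f(1) = 0
f(0) = 1
f(1) = 0

0


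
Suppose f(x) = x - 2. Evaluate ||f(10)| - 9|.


f(10) = 8
|8| = 8
|8 - 9| = 1

1


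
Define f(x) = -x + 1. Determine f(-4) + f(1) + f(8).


f(-4) = 5
f(1) = 0
f(8) = -7
Sum = -2

-2


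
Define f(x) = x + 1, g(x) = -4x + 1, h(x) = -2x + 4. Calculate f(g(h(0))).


h(0) = 4
g(4) = -15
f(-15) = -14

-14


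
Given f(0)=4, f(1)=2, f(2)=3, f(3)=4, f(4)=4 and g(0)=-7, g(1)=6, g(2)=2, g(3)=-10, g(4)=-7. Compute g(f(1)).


f(1) = 2
g(2) = 2

2


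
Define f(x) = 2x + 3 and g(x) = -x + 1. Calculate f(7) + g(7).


f(7) = 17
g(7) = -6
Sum = 11

11


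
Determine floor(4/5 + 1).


4/5 = 0.8
0.8 + 1 = 1.8
floor(1.8) = 1

1


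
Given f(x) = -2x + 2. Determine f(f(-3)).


f(-3) = 8
f(8) = -14

-14


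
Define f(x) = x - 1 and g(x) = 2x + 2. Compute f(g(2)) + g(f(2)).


9


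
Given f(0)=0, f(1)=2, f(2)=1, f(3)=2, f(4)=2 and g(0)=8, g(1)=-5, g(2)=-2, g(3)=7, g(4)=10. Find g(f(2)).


f(2) = 1
g(1) = -5

-5


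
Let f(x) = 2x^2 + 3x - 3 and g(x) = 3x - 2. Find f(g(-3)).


g(-3) = -11
f(-11) = 2*(-11)^2 + 3*(-11) - 3 = 206

206


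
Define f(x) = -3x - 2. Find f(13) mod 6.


f(13) = -41
-41 mod 6 = 1

1


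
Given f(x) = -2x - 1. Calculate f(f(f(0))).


f(0) = -1
f(-1) = 1
f(1) = -3

-3


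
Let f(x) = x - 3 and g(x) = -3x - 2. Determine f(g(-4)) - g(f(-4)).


f(g(-4)) = 7
g(f(-4)) = 19
Difference = -12

-12


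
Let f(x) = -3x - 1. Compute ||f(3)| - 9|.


f(3) = -10
|-10| = 10
|10 - 9| = 1

1


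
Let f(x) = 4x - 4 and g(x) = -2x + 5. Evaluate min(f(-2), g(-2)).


f(-2) = -12
g(-2) = 9
min = -12

-12


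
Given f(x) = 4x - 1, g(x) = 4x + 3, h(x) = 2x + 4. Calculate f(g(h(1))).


h(1) = 6
g(6) = 27
f(27) = 107

107


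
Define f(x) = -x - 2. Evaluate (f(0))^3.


f(0) = -2
(-2)^3 = -8

-8


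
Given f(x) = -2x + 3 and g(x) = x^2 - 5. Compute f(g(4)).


g(4) = 11
f(11) = -19

-19


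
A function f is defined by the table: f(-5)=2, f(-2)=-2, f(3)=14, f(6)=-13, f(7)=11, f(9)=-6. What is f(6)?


Reading from the table at x = 6

-13


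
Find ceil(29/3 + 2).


12


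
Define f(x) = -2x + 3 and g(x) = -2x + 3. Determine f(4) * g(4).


25


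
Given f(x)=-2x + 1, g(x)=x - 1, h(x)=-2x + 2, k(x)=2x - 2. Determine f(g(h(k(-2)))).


k(-2) = -6
h(-6) = 14
g(14) = 13
f(13) = -25

-25


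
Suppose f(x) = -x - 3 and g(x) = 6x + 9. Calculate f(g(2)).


g(2) = 21
f(21) = -24

-24


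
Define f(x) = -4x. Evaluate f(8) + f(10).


-72
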